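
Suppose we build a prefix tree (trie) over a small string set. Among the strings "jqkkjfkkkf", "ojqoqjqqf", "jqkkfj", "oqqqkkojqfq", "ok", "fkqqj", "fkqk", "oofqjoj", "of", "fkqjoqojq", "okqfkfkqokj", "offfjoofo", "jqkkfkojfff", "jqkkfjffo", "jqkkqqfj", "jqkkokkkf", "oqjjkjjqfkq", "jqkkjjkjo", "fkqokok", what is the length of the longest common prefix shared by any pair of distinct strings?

6

Look for the deepest trie node that still has at least two words in its subtree.
"jqkkfj" and "jqkkfjffo" agree on "jqkkfj" (6 characters) before diverging; nothing deeper is shared.
Longest shared-prefix length: 6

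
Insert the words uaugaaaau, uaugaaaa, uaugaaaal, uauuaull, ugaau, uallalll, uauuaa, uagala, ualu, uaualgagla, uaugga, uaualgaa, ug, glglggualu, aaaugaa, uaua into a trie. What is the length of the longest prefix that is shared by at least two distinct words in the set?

8

Equivalently: take the maximum, over all pairs, of their longest common prefix length.
"uaugaaaa" and "uaugaaaal" agree on "uaugaaaa" (8 characters) before diverging; nothing deeper is shared.
Longest shared-prefix length: 8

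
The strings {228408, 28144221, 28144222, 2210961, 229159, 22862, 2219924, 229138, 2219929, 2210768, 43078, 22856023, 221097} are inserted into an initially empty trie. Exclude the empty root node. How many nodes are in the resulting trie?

Count nodes per top-level branch (shared prefixes stored once):
  '2'-branch (2210768, 2210961, 221097, 2219924, 2219929, 228408, 22856023, 22862, 229138, 229159, 28144221, 28144222): 41 nodes
  '4'-branch (43078): 5 nodes
Sum: 46

46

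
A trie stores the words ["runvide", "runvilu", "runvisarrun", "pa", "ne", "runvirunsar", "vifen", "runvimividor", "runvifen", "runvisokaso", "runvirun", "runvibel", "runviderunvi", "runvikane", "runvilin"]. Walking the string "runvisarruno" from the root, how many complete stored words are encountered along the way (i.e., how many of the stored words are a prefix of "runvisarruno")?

Traverse "runvisarruno" character by character; count nodes along the way that are marked as word ends.
Prefixes of the query that are stored words: "runvisarrun"
Count: 1

1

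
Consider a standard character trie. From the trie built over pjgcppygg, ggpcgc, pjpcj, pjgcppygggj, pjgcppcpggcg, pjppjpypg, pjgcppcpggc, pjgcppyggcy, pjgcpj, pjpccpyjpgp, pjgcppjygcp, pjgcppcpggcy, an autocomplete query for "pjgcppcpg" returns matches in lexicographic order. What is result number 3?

pjgcppcpggcy

Filter for "pjgcppcpg…" and sort: "pjgcppcpggc", "pjgcppcpggcg", "pjgcppcpggcy"
The 3rd is pjgcppcpggcy.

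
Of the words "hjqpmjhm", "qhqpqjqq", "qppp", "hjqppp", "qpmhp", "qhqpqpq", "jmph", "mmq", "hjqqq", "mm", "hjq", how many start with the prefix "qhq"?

2

Walk to "qhq"; the words in its subtree are exactly those with that prefix.
Words under "qhq": qhqpqjqq, qhqpqpq
Count: 2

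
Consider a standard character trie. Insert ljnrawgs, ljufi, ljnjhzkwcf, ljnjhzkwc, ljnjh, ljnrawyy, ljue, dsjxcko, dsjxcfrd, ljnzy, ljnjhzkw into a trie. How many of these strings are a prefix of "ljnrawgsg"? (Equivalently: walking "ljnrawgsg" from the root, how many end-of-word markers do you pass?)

1

Walk "ljnrawgsg" from the root; an end-of-word marker is hit whenever a stored word is a prefix of "ljnrawgsg".
Prefixes of the query that are stored words: "ljnrawgs"
Count: 1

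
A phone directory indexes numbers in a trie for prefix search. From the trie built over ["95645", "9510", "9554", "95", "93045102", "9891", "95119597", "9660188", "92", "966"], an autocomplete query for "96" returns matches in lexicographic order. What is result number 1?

966

Words with prefix "96", in lexicographic order: "966", "9660188"
Position 1: 966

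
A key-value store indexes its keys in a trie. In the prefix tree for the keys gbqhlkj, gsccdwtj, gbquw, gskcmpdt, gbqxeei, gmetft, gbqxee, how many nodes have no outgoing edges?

6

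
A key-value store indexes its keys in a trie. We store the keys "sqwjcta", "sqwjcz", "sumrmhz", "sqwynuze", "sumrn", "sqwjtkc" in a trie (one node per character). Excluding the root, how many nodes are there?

Insert word by word; a character creates a node only if that edge doesn't already exist:
  "sqwjcta" → 7 new (s, q, w, j, c, t, a)
  "sqwjcz" → prefix "sqwjc" already present; 1 new (z)
  "sumrmhz" → prefix "s" already present; 6 new (u, m, r, m, h, z)
  "sqwynuze" → prefix "sqw" already present; 5 new (y, n, u, z, e)
  "sumrn" → prefix "sumr" already present; 1 new (n)
  "sqwjtkc" → prefix "sqwj" already present; 3 new (t, k, c)
Total nodes = 7 + 1 + 6 + 5 + 1 + 3 = 23

23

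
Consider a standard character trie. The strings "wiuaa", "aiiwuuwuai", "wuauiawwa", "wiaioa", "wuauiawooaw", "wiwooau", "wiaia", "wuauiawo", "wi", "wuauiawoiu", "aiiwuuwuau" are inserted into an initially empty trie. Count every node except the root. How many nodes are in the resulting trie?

Count nodes per top-level branch (shared prefixes stored once):
  'a'-branch (aiiwuuwuai, aiiwuuwuau): 11 nodes
  'w'-branch (wi, wiaia, wiaioa, wiuaa, wiwooau, wuauiawo, wuauiawoiu, wuauiawooaw, wuauiawwa): 29 nodes
Sum: 40

40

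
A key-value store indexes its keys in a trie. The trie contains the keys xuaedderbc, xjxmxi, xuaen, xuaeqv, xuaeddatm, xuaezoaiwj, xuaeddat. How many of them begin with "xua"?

6

Walk to "xua"; the words in its subtree are exactly those with that prefix.
Words under "xua": xuaeddat, xuaeddatm, xuaedderbc, xuaen, xuaeqv, xuaezoaiwj
Count: 6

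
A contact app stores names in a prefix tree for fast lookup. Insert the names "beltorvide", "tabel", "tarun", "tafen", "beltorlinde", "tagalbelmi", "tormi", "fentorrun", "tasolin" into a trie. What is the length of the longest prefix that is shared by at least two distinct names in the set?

Look for the deepest trie node that still has at least two words in its subtree.
e.g. "beltorlinde" and "beltorvide" share the prefix "beltor" of length 6; no pair shares a longer one.
Longest shared-prefix length: 6

6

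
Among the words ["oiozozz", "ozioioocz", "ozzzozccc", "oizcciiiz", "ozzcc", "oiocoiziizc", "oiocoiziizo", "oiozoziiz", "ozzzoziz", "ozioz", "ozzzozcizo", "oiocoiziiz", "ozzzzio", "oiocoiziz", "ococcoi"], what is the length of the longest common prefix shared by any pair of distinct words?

10

Equivalently: take the maximum, over all pairs, of their longest common prefix length.
"oiocoiziiz" and "oiocoiziizc" agree on "oiocoiziiz" (10 characters) before diverging; nothing deeper is shared.
Longest shared-prefix length: 10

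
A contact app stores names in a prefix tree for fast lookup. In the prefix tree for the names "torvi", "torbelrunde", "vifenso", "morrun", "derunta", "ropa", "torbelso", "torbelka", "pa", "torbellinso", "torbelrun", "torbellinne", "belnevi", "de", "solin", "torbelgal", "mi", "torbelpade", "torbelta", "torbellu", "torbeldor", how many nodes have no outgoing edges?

Leaves are exactly the stored words that no other stored word extends.
Those words: "belnevi", "derunta", "mi", "morrun", "pa", "ropa", "solin", "torbeldor", "torbelgal", "torbelka", "torbellinne", "torbellinso", "torbellu", "torbelpade", "torbelrunde", "torbelso", "torbelta", "torvi", "vifenso"
Leaf count: 19

19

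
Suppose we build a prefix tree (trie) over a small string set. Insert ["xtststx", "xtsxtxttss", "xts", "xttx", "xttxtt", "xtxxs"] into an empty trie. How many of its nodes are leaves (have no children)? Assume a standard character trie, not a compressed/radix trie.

4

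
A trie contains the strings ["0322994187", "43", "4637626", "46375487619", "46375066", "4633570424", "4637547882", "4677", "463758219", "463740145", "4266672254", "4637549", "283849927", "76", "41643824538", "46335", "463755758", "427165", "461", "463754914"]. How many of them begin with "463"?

11

Filter for entries beginning with "463":
Matches: "46335", "4633570424", "463740145", "46375066", "4637547882", "46375487619", "4637549", "463754914", "463755758", "463758219", "4637626"
Count: 11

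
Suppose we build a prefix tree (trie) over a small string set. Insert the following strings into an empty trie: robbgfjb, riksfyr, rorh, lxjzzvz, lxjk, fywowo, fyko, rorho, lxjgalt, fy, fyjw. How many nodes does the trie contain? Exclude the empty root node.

39

For each word, the new-node count is its length minus the longest prefix already in the trie:
  "robbgfjb" → 8 new (r, o, b, b, g, f, j, b)
  "riksfyr" → prefix "r" already present; 6 new (i, k, s, f, y, r)
  "rorh" → prefix "ro" already present; 2 new (r, h)
  "lxjzzvz" → 7 new (l, x, j, z, z, v, z)
  "lxjk" → prefix "lxj" already present; 1 new (k)
  "fywowo" → 6 new (f, y, w, o, w, o)
  "fyko" → prefix "fy" already present; 2 new (k, o)
  "rorho" → prefix "rorh" already present; 1 new (o)
  "lxjgalt" → prefix "lxj" already present; 4 new (g, a, l, t)
  "fy" → prefix "fy" already present; 0 new (none)
  "fyjw" → prefix "fy" already present; 2 new (j, w)
Total nodes = 8 + 6 + 2 + 7 + 1 + 6 + 2 + 1 + 4 + 0 + 2 = 39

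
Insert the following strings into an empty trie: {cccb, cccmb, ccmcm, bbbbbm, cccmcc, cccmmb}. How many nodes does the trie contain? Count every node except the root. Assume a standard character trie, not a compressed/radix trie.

Trie structure (* marks end of a word):
(root)
├─ b
│  └─ b
│     └─ b
│        └─ b
│           └─ b
│              └─ m *
└─ c
   └─ c
      ├─ c
      │  ├─ b *
      │  └─ m
      │     ├─ b *
      │     ├─ c
      │     │  └─ c *
      │     └─ m
      │        └─ b *
      └─ m
         └─ c
            └─ m *
Counting every labelled node above: 19.

19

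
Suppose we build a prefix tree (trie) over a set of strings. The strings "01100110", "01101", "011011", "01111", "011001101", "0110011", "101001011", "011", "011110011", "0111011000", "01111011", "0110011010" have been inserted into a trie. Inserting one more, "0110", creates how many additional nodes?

0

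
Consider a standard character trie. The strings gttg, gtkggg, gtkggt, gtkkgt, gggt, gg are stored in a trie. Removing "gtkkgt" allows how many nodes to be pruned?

3

A node on "gtkkgt"'s path can go only if nothing else ends at it or branches off below it.
The suffix "kgt" (3 nodes) is used only by "gtkkgt"; the node for "gtk" still has the child "g", so pruning stops there.
Nodes removed: 3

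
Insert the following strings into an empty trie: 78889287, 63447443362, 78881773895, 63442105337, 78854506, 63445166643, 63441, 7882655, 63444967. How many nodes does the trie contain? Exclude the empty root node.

Insert word by word; a character creates a node only if that edge doesn't already exist:
  "78889287" → 8 new (7, 8, 8, 8, 9, 2, 8, 7)
  "63447443362" → 11 new (6, 3, 4, 4, 7, 4, 4, 3, 3, 6, 2)
  "78881773895" → prefix "7888" already present; 7 new (1, 7, 7, 3, 8, 9, 5)
  "63442105337" → prefix "6344" already present; 7 new (2, 1, 0, 5, 3, 3, 7)
  "78854506" → prefix "788" already present; 5 new (5, 4, 5, 0, 6)
  "63445166643" → prefix "6344" already present; 7 new (5, 1, 6, 6, 6, 4, 3)
  "63441" → prefix "6344" already present; 1 new (1)
  "7882655" → prefix "788" already present; 4 new (2, 6, 5, 5)
  "63444967" → prefix "6344" already present; 4 new (4, 9, 6, 7)
Total nodes = 8 + 11 + 7 + 7 + 5 + 7 + 1 + 4 + 4 = 54

54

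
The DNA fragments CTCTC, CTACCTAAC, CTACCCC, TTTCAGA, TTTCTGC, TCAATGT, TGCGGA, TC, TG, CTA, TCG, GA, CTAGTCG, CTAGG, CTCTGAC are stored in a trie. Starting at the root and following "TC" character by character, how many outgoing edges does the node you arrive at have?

2

Follow the path "TC" to its node, then look at its outgoing edges.
Characters that immediately follow "TC" among the stored strings: {A, G}.
That node has 2 child edges.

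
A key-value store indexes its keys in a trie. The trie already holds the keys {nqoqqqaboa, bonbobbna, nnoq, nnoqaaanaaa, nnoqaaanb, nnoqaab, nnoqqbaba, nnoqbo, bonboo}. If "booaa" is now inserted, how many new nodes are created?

3

Walking "booaa" from the root, the first 2 characters ("bo") follow existing edges; "o" is the first miss.
So 5 − 2 = 3 new nodes.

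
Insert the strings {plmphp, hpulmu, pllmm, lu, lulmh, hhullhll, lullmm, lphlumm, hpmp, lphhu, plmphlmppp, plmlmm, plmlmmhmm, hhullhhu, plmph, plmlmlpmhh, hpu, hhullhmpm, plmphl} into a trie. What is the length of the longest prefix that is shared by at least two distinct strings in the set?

6

The deepest shared node is where two words last agree before diverging.
"hhullhhu" and "hhullhll" agree on "hhullh" (6 characters) before diverging; nothing deeper is shared.
Longest shared-prefix length: 6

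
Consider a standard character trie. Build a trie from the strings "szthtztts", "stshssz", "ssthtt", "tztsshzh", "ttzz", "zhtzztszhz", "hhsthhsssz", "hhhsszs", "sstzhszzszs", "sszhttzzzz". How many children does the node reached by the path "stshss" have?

1

The children of the "stshss" node are the distinct next characters among strings starting with "stshss".
Characters that immediately follow "stshss" among the stored strings: {z}.
That node has 1 child edge.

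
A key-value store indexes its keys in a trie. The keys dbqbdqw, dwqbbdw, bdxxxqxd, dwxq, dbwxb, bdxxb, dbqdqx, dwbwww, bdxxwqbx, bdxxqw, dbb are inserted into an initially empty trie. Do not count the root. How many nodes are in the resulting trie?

Trace insertions, counting only characters that open a new branch:
  "dbqbdqw" → 7 new (d, b, q, b, d, q, w)
  "dwqbbdw" → prefix "d" already present; 6 new (w, q, b, b, d, w)
  "bdxxxqxd" → 8 new (b, d, x, x, x, q, x, d)
  "dwxq" → prefix "dw" already present; 2 new (x, q)
  "dbwxb" → prefix "db" already present; 3 new (w, x, b)
  "bdxxb" → prefix "bdxx" already present; 1 new (b)
  "dbqdqx" → prefix "dbq" already present; 3 new (d, q, x)
  "dwbwww" → prefix "dw" already present; 4 new (b, w, w, w)
  "bdxxwqbx" → prefix "bdxx" already present; 4 new (w, q, b, x)
  "bdxxqw" → prefix "bdxx" already present; 2 new (q, w)
  "dbb" → prefix "db" already present; 1 new (b)
Total nodes = 7 + 6 + 8 + 2 + 3 + 1 + 3 + 4 + 4 + 2 + 1 = 41

41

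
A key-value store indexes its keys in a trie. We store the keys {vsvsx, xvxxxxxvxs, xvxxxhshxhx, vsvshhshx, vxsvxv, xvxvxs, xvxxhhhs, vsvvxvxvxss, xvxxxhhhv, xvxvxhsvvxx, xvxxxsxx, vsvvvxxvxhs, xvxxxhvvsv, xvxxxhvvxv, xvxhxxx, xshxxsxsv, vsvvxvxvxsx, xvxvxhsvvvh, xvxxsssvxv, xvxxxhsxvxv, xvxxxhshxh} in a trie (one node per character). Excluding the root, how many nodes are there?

For each word, the new-node count is its length minus the longest prefix already in the trie:
  "vsvsx" → 5 new (v, s, v, s, x)
  "xvxxxxxvxs" → 10 new (x, v, x, x, x, x, x, v, x, s)
  "xvxxxhshxhx" → prefix "xvxxx" already present; 6 new (h, s, h, x, h, x)
  "vsvshhshx" → prefix "vsvs" already present; 5 new (h, h, s, h, x)
  "vxsvxv" → prefix "v" already present; 5 new (x, s, v, x, v)
  "xvxvxs" → prefix "xvx" already present; 3 new (v, x, s)
  "xvxxhhhs" → prefix "xvxx" already present; 4 new (h, h, h, s)
  "vsvvxvxvxss" → prefix "vsv" already present; 8 new (v, x, v, x, v, x, s, s)
  "xvxxxhhhv" → prefix "xvxxxh" already present; 3 new (h, h, v)
  "xvxvxhsvvxx" → prefix "xvxvx" already present; 6 new (h, s, v, v, x, x)
  "xvxxxsxx" → prefix "xvxxx" already present; 3 new (s, x, x)
  "vsvvvxxvxhs" → prefix "vsvv" already present; 7 new (v, x, x, v, x, h, s)
  "xvxxxhvvsv" → prefix "xvxxxh" already present; 4 new (v, v, s, v)
  "xvxxxhvvxv" → prefix "xvxxxhvv" already present; 2 new (x, v)
  "xvxhxxx" → prefix "xvx" already present; 4 new (h, x, x, x)
  "xshxxsxsv" → prefix "x" already present; 8 new (s, h, x, x, s, x, s, v)
  "vsvvxvxvxsx" → prefix "vsvvxvxvxs" already present; 1 new (x)
  "xvxvxhsvvvh" → prefix "xvxvxhsvv" already present; 2 new (v, h)
  "xvxxsssvxv" → prefix "xvxx" already present; 6 new (s, s, s, v, x, v)
  "xvxxxhsxvxv" → prefix "xvxxxhs" already present; 4 new (x, v, x, v)
  "xvxxxhshxh" → prefix "xvxxxhshxh" already present; 0 new (none)
Total nodes = 5 + 10 + 6 + 5 + 5 + 3 + 4 + 8 + 3 + 6 + 3 + 7 + 4 + 2 + 4 + 8 + 1 + 2 + 6 + 4 + 0 = 96

96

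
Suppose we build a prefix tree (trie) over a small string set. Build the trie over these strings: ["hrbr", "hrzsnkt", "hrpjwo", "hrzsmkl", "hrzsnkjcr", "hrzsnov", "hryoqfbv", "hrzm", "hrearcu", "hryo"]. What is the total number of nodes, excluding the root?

33

Count nodes per top-level branch (shared prefixes stored once):
  'h'-branch (hrbr, hrearcu, hrpjwo, hryo, hryoqfbv, hrzm, hrzsmkl, hrzsnkjcr, hrzsnkt, hrzsnov): 33 nodes
Sum: 33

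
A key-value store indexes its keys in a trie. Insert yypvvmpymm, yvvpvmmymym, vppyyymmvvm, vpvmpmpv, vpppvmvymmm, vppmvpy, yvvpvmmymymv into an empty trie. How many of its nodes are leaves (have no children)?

Leaves are exactly the stored words that no other stored word extends.
Those words: "vppmvpy", "vpppvmvymmm", "vppyyymmvvm", "vpvmpmpv", "yvvpvmmymymv", "yypvvmpymm"
Leaf count: 6

6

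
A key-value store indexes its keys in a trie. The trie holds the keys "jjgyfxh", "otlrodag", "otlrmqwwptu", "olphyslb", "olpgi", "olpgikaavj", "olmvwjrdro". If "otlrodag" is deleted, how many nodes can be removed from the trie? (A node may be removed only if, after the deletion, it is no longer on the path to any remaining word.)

After clearing the end-marker at "otlrodag", prune upward until reaching a node still needed by another word.
The suffix "odag" (4 nodes) is used only by "otlrodag"; the node for "otlr" still has the child "m", so pruning stops there.
Nodes removed: 4

4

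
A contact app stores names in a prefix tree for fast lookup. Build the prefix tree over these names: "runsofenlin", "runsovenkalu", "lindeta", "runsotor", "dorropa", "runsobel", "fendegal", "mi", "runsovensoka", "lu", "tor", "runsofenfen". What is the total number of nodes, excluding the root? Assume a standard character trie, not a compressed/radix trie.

59

Count nodes per top-level branch (shared prefixes stored once):
  'd'-branch (dorropa): 7 nodes
  'f'-branch (fendegal): 8 nodes
  'l'-branch (lindeta, lu): 8 nodes
  'm'-branch (mi): 2 nodes
  'r'-branch (runsobel, runsofenfen, runsofenlin, runsotor, runsovenkalu, runsovensoka): 31 nodes
  't'-branch (tor): 3 nodes
Sum: 59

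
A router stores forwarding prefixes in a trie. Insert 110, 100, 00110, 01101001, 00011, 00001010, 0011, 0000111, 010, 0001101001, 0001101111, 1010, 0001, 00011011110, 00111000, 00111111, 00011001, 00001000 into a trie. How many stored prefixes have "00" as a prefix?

Walk to "00"; the words in its subtree are exactly those with that prefix.
Matches: "00001000", "00001010", "0000111", "0001", "00011", "00011001", "0001101001", "0001101111", "00011011110", "0011", "00110", "00111000", "00111111"
Count: 13

13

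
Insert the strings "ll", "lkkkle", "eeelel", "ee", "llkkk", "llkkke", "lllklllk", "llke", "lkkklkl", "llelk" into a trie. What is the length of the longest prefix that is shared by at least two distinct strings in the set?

5

The deepest shared node is where two words last agree before diverging.
"lkkkle" and "lkkklkl" agree on "lkkkl" (5 characters) before diverging; nothing deeper is shared.
Longest shared-prefix length: 5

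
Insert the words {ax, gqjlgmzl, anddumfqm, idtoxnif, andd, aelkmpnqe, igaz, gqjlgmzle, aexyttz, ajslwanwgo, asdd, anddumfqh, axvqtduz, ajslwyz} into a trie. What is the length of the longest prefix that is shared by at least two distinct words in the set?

Look for the deepest trie node that still has at least two words in its subtree.
e.g. "anddumfqh" and "anddumfqm" share the prefix "anddumfq" of length 8; no pair shares a longer one.
Longest shared-prefix length: 8

8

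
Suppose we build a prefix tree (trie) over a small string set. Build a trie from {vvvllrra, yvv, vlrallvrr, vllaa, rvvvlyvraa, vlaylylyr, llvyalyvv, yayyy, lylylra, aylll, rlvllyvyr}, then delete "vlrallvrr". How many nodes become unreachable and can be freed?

7

After clearing the end-marker at "vlrallvrr", prune upward until reaching a node still needed by another word.
The suffix "rallvrr" (7 nodes) is used only by "vlrallvrr"; the node for "vl" still has the child "l", so pruning stops there.
Nodes removed: 7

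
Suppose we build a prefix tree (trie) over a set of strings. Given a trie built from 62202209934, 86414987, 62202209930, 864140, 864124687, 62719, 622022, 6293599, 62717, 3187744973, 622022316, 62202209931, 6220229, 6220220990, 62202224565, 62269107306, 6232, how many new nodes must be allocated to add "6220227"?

1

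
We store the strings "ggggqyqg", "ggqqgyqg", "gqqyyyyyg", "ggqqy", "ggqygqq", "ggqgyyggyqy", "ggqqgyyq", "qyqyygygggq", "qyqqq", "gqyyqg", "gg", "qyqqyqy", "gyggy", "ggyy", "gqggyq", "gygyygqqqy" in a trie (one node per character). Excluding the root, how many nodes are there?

74

Insert word by word; a character creates a node only if that edge doesn't already exist:
  "ggggqyqg" → 8 new (g, g, g, g, q, y, q, g)
  "ggqqgyqg" → prefix "gg" already present; 6 new (q, q, g, y, q, g)
  "gqqyyyyyg" → prefix "g" already present; 8 new (q, q, y, y, y, y, y, g)
  "ggqqy" → prefix "ggqq" already present; 1 new (y)
  "ggqygqq" → prefix "ggq" already present; 4 new (y, g, q, q)
  "ggqgyyggyqy" → prefix "ggq" already present; 8 new (g, y, y, g, g, y, q, y)
  "ggqqgyyq" → prefix "ggqqgy" already present; 2 new (y, q)
  "qyqyygygggq" → 11 new (q, y, q, y, y, g, y, g, g, g, q)
  "qyqqq" → prefix "qyq" already present; 2 new (q, q)
  "gqyyqg" → prefix "gq" already present; 4 new (y, y, q, g)
  "gg" → prefix "gg" already present; 0 new (none)
  "qyqqyqy" → prefix "qyqq" already present; 3 new (y, q, y)
  "gyggy" → prefix "g" already present; 4 new (y, g, g, y)
  "ggyy" → prefix "gg" already present; 2 new (y, y)
  "gqggyq" → prefix "gq" already present; 4 new (g, g, y, q)
  "gygyygqqqy" → prefix "gyg" already present; 7 new (y, y, g, q, q, q, y)
Total nodes = 8 + 6 + 8 + 1 + 4 + 8 + 2 + 11 + 2 + 4 + 0 + 3 + 4 + 2 + 4 + 7 = 74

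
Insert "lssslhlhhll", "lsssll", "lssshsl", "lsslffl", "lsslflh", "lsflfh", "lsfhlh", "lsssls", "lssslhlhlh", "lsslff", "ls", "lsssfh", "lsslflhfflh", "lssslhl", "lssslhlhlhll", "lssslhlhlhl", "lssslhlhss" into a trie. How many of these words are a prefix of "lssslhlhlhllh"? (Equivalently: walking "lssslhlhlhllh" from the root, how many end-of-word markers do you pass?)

5

Traverse "lssslhlhlhllh" character by character; count nodes along the way that are marked as word ends.
Prefixes of the query that are stored words: "ls", "lssslhl", "lssslhlhlh", "lssslhlhlhl", "lssslhlhlhll"
Count: 5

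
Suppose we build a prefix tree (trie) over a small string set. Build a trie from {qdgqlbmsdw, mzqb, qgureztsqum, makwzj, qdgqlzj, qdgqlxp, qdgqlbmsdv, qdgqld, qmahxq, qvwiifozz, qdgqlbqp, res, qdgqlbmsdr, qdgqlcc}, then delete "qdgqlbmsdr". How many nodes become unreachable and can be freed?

1

A node on "qdgqlbmsdr"'s path can go only if nothing else ends at it or branches off below it.
The suffix "r" (1 node) is used only by "qdgqlbmsdr"; the node for "qdgqlbmsd" still has the child "w", so pruning stops there.
Nodes removed: 1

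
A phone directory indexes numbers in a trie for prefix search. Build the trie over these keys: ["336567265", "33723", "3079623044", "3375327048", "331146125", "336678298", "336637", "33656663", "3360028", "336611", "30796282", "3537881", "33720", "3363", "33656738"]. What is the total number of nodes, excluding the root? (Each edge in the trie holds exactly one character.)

For each word, the new-node count is its length minus the longest prefix already in the trie:
  "336567265" → 9 new (3, 3, 6, 5, 6, 7, 2, 6, 5)
  "33723" → prefix "33" already present; 3 new (7, 2, 3)
  "3079623044" → prefix "3" already present; 9 new (0, 7, 9, 6, 2, 3, 0, 4, 4)
  "3375327048" → prefix "337" already present; 7 new (5, 3, 2, 7, 0, 4, 8)
  "331146125" → prefix "33" already present; 7 new (1, 1, 4, 6, 1, 2, 5)
  "336678298" → prefix "336" already present; 6 new (6, 7, 8, 2, 9, 8)
  "336637" → prefix "3366" already present; 2 new (3, 7)
  "33656663" → prefix "33656" already present; 3 new (6, 6, 3)
  "3360028" → prefix "336" already present; 4 new (0, 0, 2, 8)
  "336611" → prefix "3366" already present; 2 new (1, 1)
  "30796282" → prefix "307962" already present; 2 new (8, 2)
  "3537881" → prefix "3" already present; 6 new (5, 3, 7, 8, 8, 1)
  "33720" → prefix "3372" already present; 1 new (0)
  "3363" → prefix "336" already present; 1 new (3)
  "33656738" → prefix "336567" already present; 2 new (3, 8)
Total nodes = 9 + 3 + 9 + 7 + 7 + 6 + 2 + 3 + 4 + 2 + 2 + 6 + 1 + 1 + 2 = 64

64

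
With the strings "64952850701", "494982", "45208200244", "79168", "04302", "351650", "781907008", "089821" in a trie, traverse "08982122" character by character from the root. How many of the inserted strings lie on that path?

1

Check each prefix of "08982122" against the stored set — each match is an end-marker on the path.
Prefixes of the query that are stored words: "089821"
Count: 1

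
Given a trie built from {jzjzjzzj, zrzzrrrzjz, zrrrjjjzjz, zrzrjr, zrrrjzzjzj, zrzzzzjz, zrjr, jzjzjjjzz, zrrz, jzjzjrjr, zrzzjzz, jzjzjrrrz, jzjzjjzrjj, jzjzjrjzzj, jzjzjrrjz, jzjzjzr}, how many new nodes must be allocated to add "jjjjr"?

4

The longest prefix of "jjjjr" already in the trie is "j" (length 1).
New nodes needed: |"jjjjr"| − 1 = 5 − 1 = 4.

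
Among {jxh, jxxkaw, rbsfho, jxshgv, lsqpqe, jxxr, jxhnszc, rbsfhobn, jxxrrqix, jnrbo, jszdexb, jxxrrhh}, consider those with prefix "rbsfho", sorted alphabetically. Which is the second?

rbsfhobn

DFS of the "rbsfho" subtree visits, in order: "rbsfho", "rbsfhobn"
Position 2: rbsfhobn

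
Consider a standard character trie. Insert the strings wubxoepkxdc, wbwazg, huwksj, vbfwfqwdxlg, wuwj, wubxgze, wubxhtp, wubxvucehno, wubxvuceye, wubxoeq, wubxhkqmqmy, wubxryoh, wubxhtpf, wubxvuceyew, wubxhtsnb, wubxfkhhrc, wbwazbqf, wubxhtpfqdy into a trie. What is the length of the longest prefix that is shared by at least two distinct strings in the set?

10

Look for the deepest trie node that still has at least two words in its subtree.
e.g. "wubxvuceye" and "wubxvuceyew" share the prefix "wubxvuceye" of length 10; no pair shares a longer one.
Longest shared-prefix length: 10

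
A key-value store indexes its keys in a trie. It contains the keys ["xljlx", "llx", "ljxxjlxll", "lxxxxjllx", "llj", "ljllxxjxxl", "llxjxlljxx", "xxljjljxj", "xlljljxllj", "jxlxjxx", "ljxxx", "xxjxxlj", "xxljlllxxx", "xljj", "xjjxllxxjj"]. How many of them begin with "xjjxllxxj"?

1

Walk to "xjjxllxxj"; the words in its subtree are exactly those with that prefix.
Matches: "xjjxllxxjj"
Count: 1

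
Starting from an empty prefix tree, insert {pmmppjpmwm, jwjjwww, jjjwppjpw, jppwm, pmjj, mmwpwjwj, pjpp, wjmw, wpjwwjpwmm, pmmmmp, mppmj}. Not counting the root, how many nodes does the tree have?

Count nodes per top-level branch (shared prefixes stored once):
  'j'-branch (jjjwppjpw, jppwm, jwjjwww): 19 nodes
  'm'-branch (mmwpwjwj, mppmj): 12 nodes
  'p'-branch (pjpp, pmjj, pmmmmp, pmmppjpmwm): 18 nodes
  'w'-branch (wjmw, wpjwwjpwmm): 13 nodes
Sum: 62

62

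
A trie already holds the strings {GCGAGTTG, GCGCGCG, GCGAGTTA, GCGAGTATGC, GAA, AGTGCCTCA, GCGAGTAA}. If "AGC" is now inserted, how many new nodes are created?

"AG" is already a path in the trie; the remaining "C" must be added.
So 3 − 2 = 1 new nodes.

1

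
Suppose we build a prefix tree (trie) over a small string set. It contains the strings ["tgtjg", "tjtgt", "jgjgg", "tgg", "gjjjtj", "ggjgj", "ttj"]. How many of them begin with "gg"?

Walk to "gg"; the words in its subtree are exactly those with that prefix.
Matches: "ggjgj"
Count: 1

1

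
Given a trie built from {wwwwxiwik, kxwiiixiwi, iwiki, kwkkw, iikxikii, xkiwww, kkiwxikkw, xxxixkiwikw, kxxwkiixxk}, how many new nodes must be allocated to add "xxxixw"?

1

Walking "xxxixw" from the root, the first 5 characters ("xxxix") follow existing edges; "w" is the first miss.
So 6 − 5 = 1 new nodes.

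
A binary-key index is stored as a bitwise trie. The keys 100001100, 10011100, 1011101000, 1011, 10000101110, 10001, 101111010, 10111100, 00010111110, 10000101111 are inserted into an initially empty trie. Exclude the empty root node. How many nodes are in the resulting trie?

45

For each word, the new-node count is its length minus the longest prefix already in the trie:
  "100001100" → 9 new (1, 0, 0, 0, 0, 1, 1, 0, 0)
  "10011100" → prefix "100" already present; 5 new (1, 1, 1, 0, 0)
  "1011101000" → prefix "10" already present; 8 new (1, 1, 1, 0, 1, 0, 0, 0)
  "1011" → prefix "1011" already present; 0 new (none)
  "10000101110" → prefix "100001" already present; 5 new (0, 1, 1, 1, 0)
  "10001" → prefix "1000" already present; 1 new (1)
  "101111010" → prefix "10111" already present; 4 new (1, 0, 1, 0)
  "10111100" → prefix "1011110" already present; 1 new (0)
  "00010111110" → 11 new (0, 0, 0, 1, 0, 1, 1, 1, 1, 1, 0)
  "10000101111" → prefix "1000010111" already present; 1 new (1)
Total nodes = 9 + 5 + 8 + 0 + 5 + 1 + 4 + 1 + 11 + 1 = 45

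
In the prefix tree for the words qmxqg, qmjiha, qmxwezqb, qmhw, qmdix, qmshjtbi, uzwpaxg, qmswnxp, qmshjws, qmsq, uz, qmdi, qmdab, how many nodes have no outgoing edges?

11

A leaf is a node with no children — equivalently, the end of a word that is not a proper prefix of any other stored word.
Those words: "qmdab", "qmdix", "qmhw", "qmjiha", "qmshjtbi", "qmshjws", "qmsq", "qmswnxp", "qmxqg", "qmxwezqb", "uzwpaxg"
Leaf count: 11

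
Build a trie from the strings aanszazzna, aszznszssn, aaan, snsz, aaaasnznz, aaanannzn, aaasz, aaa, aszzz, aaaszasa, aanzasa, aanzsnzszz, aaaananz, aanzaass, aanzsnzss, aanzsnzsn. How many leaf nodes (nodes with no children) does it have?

A leaf is a node with no children — equivalently, the end of a word that is not a proper prefix of any other stored word.
Those words: "aaaananz", "aaaasnznz", "aaanannzn", "aaaszasa", "aanszazzna", "aanzaass", "aanzasa", "aanzsnzsn", "aanzsnzss", "aanzsnzszz", "aszznszssn", "aszzz", "snsz"
Leaf count: 13

13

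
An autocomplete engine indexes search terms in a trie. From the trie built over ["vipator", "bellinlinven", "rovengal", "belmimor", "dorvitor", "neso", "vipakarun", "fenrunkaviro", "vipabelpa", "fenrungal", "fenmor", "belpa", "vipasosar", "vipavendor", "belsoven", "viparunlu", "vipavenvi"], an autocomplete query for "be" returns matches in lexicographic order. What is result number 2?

Filter for "be…" and sort: "bellinlinven", "belmimor", "belpa", "belsoven"
Position 2: belmimor

belmimor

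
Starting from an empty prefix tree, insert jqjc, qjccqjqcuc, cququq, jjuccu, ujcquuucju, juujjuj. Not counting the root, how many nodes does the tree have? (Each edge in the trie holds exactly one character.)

Trace insertions, counting only characters that open a new branch:
  "jqjc" → 4 new (j, q, j, c)
  "qjccqjqcuc" → 10 new (q, j, c, c, q, j, q, c, u, c)
  "cququq" → 6 new (c, q, u, q, u, q)
  "jjuccu" → prefix "j" already present; 5 new (j, u, c, c, u)
  "ujcquuucju" → 10 new (u, j, c, q, u, u, u, c, j, u)
  "juujjuj" → prefix "j" already present; 6 new (u, u, j, j, u, j)
Total nodes = 4 + 10 + 6 + 5 + 10 + 6 = 41

41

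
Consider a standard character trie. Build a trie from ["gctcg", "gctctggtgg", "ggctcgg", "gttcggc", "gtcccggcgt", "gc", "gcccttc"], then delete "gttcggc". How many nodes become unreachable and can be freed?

5

A node on "gttcggc"'s path can go only if nothing else ends at it or branches off below it.
The suffix "tcggc" (5 nodes) is used only by "gttcggc"; the node for "gt" still has the child "c", so pruning stops there.
Nodes removed: 5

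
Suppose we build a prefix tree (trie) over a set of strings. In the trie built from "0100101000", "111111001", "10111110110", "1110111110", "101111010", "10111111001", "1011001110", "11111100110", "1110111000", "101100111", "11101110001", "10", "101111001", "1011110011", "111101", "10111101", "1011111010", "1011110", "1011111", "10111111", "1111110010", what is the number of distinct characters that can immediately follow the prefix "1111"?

2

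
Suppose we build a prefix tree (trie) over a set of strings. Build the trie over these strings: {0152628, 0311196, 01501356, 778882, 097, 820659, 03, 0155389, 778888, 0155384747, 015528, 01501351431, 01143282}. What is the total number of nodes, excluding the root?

Count nodes per top-level branch (shared prefixes stored once):
  '0'-branch (01143282, 01501351431, 01501356, 0152628, 015528, 0155384747, 0155389, 03, 0311196, 097): 40 nodes
  '7'-branch (778882, 778888): 7 nodes
  '8'-branch (820659): 6 nodes
Sum: 53

53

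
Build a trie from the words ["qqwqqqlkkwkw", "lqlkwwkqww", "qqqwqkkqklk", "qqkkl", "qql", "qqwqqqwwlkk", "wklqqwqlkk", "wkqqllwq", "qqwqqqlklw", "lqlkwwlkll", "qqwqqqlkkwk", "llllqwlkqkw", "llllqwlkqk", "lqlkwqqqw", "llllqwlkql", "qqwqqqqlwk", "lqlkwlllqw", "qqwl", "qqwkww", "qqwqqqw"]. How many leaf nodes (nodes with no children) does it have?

17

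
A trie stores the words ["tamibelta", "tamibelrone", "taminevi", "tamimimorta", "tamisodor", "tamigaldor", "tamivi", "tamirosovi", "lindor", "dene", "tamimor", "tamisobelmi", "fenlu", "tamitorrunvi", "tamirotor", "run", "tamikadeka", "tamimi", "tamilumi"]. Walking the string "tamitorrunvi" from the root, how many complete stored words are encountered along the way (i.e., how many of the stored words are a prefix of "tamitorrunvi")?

Traverse "tamitorrunvi" character by character; count nodes along the way that are marked as word ends.
Prefixes of the query that are stored words: "tamitorrunvi"
Count: 1

1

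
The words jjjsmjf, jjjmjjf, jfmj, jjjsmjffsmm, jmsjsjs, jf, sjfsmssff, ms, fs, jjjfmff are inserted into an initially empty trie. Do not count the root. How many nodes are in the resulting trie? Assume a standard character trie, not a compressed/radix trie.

For each word, the new-node count is its length minus the longest prefix already in the trie:
  "jjjsmjf" → 7 new (j, j, j, s, m, j, f)
  "jjjmjjf" → prefix "jjj" already present; 4 new (m, j, j, f)
  "jfmj" → prefix "j" already present; 3 new (f, m, j)
  "jjjsmjffsmm" → prefix "jjjsmjf" already present; 4 new (f, s, m, m)
  "jmsjsjs" → prefix "j" already present; 6 new (m, s, j, s, j, s)
  "jf" → prefix "jf" already present; 0 new (none)
  "sjfsmssff" → 9 new (s, j, f, s, m, s, s, f, f)
  "ms" → 2 new (m, s)
  "fs" → 2 new (f, s)
  "jjjfmff" → prefix "jjj" already present; 4 new (f, m, f, f)
Total nodes = 7 + 4 + 3 + 4 + 6 + 0 + 9 + 2 + 2 + 4 = 41

41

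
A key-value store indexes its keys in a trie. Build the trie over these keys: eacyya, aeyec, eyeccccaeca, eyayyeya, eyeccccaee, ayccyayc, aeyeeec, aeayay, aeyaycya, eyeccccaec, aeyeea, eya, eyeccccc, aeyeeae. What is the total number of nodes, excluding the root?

50

Count nodes per top-level branch (shared prefixes stored once):
  'a'-branch (aeayay, aeyaycya, aeyec, aeyeea, aeyeeae, aeyeeec, ayccyayc): 26 nodes
  'e'-branch (eacyya, eya, eyayyeya, eyeccccaec, eyeccccaeca, eyeccccaee, eyeccccc): 24 nodes
Sum: 50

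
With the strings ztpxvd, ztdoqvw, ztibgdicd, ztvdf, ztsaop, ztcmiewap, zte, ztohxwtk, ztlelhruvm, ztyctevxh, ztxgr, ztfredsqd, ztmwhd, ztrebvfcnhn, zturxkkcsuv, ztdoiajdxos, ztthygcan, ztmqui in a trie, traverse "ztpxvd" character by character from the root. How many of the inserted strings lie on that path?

1

Traverse "ztpxvd" character by character; count nodes along the way that are marked as word ends.
Prefixes of the query that are stored words: "ztpxvd"
Count: 1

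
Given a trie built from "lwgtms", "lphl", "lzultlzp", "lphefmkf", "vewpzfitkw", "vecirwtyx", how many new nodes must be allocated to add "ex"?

2

No existing word starts with "e", so every character of "ex" needs a new node.
2 − 0 = 2 new nodes.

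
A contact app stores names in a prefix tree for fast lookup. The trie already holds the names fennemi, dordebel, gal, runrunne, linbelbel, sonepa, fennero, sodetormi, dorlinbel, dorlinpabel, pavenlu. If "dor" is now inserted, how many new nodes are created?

"dor" is already a full path in the trie; only an end-marker is added.
No new nodes are needed: 0.

0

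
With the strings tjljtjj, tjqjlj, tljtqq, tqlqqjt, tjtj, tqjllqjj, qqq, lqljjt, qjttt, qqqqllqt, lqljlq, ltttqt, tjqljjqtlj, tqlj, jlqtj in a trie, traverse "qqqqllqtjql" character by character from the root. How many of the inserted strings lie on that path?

2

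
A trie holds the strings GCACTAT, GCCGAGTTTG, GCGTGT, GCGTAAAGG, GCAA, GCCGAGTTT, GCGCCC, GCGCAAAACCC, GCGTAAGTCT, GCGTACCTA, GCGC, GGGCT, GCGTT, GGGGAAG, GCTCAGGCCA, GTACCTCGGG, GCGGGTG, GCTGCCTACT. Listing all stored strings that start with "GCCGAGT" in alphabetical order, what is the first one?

DFS of the "GCCGAGT" subtree visits, in order: "GCCGAGTTT", "GCCGAGTTTG"
The 1st is GCCGAGTTT.

GCCGAGTTT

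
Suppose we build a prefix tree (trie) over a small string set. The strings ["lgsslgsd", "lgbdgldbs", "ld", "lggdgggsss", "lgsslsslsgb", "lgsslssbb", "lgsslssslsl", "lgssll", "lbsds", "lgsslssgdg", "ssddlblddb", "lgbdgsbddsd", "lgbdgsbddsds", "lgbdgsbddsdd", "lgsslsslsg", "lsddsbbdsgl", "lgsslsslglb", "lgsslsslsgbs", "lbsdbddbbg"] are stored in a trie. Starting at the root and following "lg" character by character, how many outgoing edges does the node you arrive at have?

The children of the "lg" node are the distinct next characters among strings starting with "lg".
Distinct next characters after "lg": b, g, s.
That node has 3 child edges.

3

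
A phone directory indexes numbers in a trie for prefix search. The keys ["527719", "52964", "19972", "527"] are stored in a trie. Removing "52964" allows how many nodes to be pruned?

3

A node on "52964"'s path can go only if nothing else ends at it or branches off below it.
The suffix "964" (3 nodes) is used only by "52964"; the node for "52" still has the child "7", so pruning stops there.
Nodes removed: 3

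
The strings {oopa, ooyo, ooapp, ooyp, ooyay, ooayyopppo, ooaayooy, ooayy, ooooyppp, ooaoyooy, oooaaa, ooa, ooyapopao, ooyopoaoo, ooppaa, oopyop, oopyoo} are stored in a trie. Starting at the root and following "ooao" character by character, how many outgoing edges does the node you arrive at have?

The children of the "ooao" node are the distinct next characters among strings starting with "ooao".
Distinct next characters after "ooao": y.
That node has 1 child edge.

1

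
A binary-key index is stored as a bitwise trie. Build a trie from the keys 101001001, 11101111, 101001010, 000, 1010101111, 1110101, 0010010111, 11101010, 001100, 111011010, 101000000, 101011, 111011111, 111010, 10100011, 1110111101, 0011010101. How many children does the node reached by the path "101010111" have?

The children of the "101010111" node are the distinct next characters among strings starting with "101010111".
Characters that immediately follow "101010111" among the stored strings: {1}.
That node has 1 child edge.

1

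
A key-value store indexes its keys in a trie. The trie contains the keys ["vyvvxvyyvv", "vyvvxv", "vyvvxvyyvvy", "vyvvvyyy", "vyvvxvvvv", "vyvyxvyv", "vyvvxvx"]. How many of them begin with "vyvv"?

6

Traverse to the node for "vyvv", then collect every word in that subtree.
Matches: "vyvvvyyy", "vyvvxv", "vyvvxvvvv", "vyvvxvx", "vyvvxvyyvv", "vyvvxvyyvvy"
Count: 6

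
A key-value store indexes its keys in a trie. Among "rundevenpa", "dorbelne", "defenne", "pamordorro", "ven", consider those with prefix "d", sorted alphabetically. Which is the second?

DFS of the "d" subtree visits, in order: "defenne", "dorbelne"
Position 2: dorbelne

dorbelne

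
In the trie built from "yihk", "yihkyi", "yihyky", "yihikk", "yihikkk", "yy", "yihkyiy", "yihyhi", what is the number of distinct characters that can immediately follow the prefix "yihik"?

1

The children of the "yihik" node are the distinct next characters among strings starting with "yihik".
Distinct next characters after "yihik": k.
That node has 1 child edge.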